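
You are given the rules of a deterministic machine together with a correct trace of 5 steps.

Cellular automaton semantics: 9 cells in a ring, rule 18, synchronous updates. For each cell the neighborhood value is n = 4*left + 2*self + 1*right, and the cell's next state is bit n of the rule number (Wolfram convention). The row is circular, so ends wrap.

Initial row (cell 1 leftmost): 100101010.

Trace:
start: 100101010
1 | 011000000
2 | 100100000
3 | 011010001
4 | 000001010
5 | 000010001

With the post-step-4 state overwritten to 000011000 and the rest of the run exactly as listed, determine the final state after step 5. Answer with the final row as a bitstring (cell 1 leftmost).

000100100

state after step 4 := 000011000
5 | 000100100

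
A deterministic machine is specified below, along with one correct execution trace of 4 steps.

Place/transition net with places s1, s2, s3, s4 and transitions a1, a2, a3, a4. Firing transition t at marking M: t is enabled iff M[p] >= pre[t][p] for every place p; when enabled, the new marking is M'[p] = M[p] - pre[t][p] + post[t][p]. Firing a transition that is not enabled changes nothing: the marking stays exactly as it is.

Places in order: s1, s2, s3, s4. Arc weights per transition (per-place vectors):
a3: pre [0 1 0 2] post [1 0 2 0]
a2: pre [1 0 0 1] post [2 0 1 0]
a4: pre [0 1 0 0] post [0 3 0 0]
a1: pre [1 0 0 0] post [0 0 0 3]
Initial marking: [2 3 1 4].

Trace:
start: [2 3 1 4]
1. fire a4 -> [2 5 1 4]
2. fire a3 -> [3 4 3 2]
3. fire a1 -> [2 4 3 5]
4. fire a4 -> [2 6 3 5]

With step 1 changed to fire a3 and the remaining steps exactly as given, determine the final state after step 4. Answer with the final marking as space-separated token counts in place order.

3 3 5 3

(re-executing from step 1 with the substitution; state before step 1: [2 3 1 4])
1. fire a3 -> [3 2 3 2]
2. fire a3 -> [4 1 5 0]
3. fire a1 -> [3 1 5 3]
4. fire a4 -> [3 3 5 3]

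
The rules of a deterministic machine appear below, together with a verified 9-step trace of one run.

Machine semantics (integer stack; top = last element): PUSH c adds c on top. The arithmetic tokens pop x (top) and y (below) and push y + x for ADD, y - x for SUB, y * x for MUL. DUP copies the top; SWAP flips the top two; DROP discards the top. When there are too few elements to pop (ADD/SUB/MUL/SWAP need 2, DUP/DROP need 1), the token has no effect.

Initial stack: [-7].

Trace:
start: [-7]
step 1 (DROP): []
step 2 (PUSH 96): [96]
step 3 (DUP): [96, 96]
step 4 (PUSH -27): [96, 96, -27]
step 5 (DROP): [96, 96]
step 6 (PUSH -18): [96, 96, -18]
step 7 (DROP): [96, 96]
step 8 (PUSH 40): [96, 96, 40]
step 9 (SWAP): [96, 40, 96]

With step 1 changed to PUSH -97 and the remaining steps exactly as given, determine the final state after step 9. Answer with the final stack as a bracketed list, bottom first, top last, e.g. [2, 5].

(re-executing from step 1 with the substitution; state before step 1: [-7])
step 1 (PUSH -97): [-7, -97]
step 2 (PUSH 96): [-7, -97, 96]
step 3 (DUP): [-7, -97, 96, 96]
step 4 (PUSH -27): [-7, -97, 96, 96, -27]
step 5 (DROP): [-7, -97, 96, 96]
step 6 (PUSH -18): [-7, -97, 96, 96, -18]
step 7 (DROP): [-7, -97, 96, 96]
step 8 (PUSH 40): [-7, -97, 96, 96, 40]
step 9 (SWAP): [-7, -97, 96, 40, 96]

[-7, -97, 96, 40, 96]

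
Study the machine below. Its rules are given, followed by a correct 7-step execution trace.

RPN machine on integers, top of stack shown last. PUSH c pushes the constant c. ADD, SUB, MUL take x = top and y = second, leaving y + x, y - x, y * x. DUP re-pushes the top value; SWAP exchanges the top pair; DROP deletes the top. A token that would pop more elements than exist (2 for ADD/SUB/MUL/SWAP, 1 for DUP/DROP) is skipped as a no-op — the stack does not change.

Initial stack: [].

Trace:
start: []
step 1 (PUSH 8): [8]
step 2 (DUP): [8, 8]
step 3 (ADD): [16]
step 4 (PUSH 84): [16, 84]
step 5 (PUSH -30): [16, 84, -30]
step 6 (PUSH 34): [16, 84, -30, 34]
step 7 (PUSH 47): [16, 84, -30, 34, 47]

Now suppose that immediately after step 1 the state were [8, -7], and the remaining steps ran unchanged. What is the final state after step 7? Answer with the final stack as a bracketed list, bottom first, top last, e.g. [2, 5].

[8, -14, 84, -30, 34, 47]

state after step 1 := [8, -7]
step 2 (DUP): [8, -7, -7]
step 3 (ADD): [8, -14]
step 4 (PUSH 84): [8, -14, 84]
step 5 (PUSH -30): [8, -14, 84, -30]
step 6 (PUSH 34): [8, -14, 84, -30, 34]
step 7 (PUSH 47): [8, -14, 84, -30, 34, 47]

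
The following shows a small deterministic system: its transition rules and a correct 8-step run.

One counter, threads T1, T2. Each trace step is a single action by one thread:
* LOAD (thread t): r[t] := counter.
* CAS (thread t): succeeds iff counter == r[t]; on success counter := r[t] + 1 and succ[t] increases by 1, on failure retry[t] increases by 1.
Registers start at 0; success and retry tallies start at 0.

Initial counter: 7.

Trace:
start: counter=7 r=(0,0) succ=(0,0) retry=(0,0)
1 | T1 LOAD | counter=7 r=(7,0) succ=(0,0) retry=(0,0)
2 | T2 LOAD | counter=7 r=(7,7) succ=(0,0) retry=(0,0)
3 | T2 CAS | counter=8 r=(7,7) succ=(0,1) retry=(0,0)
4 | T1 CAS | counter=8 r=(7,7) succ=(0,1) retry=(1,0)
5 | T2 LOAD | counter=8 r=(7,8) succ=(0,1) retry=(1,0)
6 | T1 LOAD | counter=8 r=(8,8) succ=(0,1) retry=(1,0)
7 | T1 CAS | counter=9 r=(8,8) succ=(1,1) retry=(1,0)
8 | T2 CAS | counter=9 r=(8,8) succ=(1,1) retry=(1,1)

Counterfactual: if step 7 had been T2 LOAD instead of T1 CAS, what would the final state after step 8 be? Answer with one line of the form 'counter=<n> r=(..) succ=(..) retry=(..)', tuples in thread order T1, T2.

(re-executing from step 7 with the substitution; state before step 7: counter=8 r=(8,8) succ=(0,1) retry=(1,0))
7 | T2 LOAD | counter=8 r=(8,8) succ=(0,1) retry=(1,0)
8 | T2 CAS | counter=9 r=(8,8) succ=(0,2) retry=(1,0)

counter=9 r=(8,8) succ=(0,2) retry=(1,0)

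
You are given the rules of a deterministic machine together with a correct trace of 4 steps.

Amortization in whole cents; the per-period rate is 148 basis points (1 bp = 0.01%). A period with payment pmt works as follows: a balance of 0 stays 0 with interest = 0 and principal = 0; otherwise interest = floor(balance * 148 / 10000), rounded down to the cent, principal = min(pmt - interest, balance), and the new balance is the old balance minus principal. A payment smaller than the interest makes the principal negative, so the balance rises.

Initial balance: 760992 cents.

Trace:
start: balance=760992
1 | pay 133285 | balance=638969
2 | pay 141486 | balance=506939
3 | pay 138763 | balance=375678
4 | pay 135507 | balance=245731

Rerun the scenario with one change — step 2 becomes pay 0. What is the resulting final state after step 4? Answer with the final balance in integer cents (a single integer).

391436

(re-executing from step 2 with the substitution; state before step 2: balance=638969)
2 | pay 0 | balance=648425
3 | pay 138763 | balance=519258
4 | pay 135507 | balance=391436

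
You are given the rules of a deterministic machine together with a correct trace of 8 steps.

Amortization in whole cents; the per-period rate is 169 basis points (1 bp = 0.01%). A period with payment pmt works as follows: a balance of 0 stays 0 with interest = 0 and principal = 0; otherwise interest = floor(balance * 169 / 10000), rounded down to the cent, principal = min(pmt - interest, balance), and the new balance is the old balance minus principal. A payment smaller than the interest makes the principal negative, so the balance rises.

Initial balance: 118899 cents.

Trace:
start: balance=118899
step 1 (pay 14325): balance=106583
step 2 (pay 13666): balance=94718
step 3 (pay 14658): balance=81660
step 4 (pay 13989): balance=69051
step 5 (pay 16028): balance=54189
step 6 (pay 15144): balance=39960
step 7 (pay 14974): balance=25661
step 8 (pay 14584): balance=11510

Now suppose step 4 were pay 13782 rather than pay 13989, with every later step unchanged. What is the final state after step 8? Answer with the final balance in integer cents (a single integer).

(re-executing from step 4 with the substitution; state before step 4: balance=81660)
step 4 (pay 13782): balance=69258
step 5 (pay 16028): balance=54400
step 6 (pay 15144): balance=40175
step 7 (pay 14974): balance=25879
step 8 (pay 14584): balance=11732

11732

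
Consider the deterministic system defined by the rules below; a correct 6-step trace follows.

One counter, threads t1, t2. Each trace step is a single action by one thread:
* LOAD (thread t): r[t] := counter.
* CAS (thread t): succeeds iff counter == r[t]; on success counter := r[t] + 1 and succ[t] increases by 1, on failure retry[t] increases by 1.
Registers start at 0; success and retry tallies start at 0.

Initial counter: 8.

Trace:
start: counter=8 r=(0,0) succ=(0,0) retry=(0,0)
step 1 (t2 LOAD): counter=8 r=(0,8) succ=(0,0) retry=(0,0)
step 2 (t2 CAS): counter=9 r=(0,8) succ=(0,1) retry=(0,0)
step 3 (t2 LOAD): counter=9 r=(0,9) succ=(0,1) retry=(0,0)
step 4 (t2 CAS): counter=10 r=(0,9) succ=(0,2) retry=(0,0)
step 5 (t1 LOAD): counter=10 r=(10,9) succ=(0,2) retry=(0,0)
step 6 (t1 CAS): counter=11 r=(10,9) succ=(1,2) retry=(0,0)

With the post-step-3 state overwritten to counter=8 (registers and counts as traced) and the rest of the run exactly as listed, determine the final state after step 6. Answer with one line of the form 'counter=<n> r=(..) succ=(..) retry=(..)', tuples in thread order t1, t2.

counter=9 r=(8,9) succ=(1,1) retry=(0,1)

state after step 3 := counter=8 r=(0,9) succ=(0,1) retry=(0,0)
step 4 (t2 CAS): counter=8 r=(0,9) succ=(0,1) retry=(0,1)
step 5 (t1 LOAD): counter=8 r=(8,9) succ=(0,1) retry=(0,1)
step 6 (t1 CAS): counter=9 r=(8,9) succ=(1,1) retry=(0,1)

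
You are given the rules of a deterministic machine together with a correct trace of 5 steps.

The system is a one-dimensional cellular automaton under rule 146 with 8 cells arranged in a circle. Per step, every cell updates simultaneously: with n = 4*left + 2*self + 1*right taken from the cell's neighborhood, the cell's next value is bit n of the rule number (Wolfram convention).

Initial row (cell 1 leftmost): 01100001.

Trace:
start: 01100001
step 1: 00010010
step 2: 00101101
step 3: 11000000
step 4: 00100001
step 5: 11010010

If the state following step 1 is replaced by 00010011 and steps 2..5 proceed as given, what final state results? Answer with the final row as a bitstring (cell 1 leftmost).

01001011

state after step 1 := 00010011
step 2: 10101100
step 3: 00000011
step 4: 10000100
step 5: 01001011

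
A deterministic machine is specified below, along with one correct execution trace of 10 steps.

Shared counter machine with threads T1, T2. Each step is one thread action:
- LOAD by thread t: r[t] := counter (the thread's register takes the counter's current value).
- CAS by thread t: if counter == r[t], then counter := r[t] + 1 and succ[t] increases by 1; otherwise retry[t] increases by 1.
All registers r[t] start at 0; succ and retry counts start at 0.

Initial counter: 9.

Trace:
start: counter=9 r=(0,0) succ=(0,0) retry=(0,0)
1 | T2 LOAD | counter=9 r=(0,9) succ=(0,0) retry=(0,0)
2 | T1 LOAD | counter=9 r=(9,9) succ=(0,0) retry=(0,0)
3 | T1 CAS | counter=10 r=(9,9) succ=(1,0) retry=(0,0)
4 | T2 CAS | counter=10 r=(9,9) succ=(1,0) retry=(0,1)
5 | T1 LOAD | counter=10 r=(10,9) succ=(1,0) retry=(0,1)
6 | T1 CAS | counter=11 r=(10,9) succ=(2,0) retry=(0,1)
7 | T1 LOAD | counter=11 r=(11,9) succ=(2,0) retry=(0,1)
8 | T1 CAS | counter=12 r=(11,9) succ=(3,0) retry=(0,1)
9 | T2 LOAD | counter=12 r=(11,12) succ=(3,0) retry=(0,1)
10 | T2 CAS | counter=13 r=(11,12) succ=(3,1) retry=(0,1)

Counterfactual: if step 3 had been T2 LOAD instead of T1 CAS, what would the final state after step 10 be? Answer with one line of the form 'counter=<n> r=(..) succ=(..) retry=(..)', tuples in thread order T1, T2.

(re-executing from step 3 with the substitution; state before step 3: counter=9 r=(9,9) succ=(0,0) retry=(0,0))
3 | T2 LOAD | counter=9 r=(9,9) succ=(0,0) retry=(0,0)
4 | T2 CAS | counter=10 r=(9,9) succ=(0,1) retry=(0,0)
5 | T1 LOAD | counter=10 r=(10,9) succ=(0,1) retry=(0,0)
6 | T1 CAS | counter=11 r=(10,9) succ=(1,1) retry=(0,0)
7 | T1 LOAD | counter=11 r=(11,9) succ=(1,1) retry=(0,0)
8 | T1 CAS | counter=12 r=(11,9) succ=(2,1) retry=(0,0)
9 | T2 LOAD | counter=12 r=(11,12) succ=(2,1) retry=(0,0)
10 | T2 CAS | counter=13 r=(11,12) succ=(2,2) retry=(0,0)

counter=13 r=(11,12) succ=(2,2) retry=(0,0)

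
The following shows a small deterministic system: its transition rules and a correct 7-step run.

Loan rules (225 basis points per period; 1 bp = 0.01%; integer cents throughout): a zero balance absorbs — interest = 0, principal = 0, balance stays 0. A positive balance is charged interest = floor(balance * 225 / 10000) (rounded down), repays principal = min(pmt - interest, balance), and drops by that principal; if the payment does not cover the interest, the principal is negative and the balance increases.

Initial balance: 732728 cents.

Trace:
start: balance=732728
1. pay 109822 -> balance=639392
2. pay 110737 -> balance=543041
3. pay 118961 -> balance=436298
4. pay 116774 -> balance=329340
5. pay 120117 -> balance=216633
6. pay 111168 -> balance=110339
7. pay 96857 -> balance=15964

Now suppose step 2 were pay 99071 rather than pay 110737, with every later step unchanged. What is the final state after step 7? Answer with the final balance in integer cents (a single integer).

29002

(re-executing from step 2 with the substitution; state before step 2: balance=639392)
2. pay 99071 -> balance=554707
3. pay 118961 -> balance=448226
4. pay 116774 -> balance=341537
5. pay 120117 -> balance=229104
6. pay 111168 -> balance=123090
7. pay 96857 -> balance=29002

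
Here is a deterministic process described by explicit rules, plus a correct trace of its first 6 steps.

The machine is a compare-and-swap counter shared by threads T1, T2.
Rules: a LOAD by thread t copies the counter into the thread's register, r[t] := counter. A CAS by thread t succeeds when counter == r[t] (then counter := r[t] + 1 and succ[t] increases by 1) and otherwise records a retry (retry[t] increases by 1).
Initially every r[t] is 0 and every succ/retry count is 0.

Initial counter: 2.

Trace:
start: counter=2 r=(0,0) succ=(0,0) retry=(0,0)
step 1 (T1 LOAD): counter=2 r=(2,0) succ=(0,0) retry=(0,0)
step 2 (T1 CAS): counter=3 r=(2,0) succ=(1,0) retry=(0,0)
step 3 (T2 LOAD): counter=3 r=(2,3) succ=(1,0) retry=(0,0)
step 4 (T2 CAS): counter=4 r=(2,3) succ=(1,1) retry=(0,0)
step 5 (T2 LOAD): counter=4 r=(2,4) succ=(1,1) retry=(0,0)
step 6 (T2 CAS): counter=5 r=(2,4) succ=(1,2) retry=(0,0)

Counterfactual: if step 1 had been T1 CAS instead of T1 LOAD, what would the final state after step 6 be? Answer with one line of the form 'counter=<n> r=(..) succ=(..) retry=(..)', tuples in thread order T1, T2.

counter=4 r=(0,3) succ=(0,2) retry=(2,0)

(re-executing from step 1 with the substitution; state before step 1: counter=2 r=(0,0) succ=(0,0) retry=(0,0))
step 1 (T1 CAS): counter=2 r=(0,0) succ=(0,0) retry=(1,0)
step 2 (T1 CAS): counter=2 r=(0,0) succ=(0,0) retry=(2,0)
step 3 (T2 LOAD): counter=2 r=(0,2) succ=(0,0) retry=(2,0)
step 4 (T2 CAS): counter=3 r=(0,2) succ=(0,1) retry=(2,0)
step 5 (T2 LOAD): counter=3 r=(0,3) succ=(0,1) retry=(2,0)
step 6 (T2 CAS): counter=4 r=(0,3) succ=(0,2) retry=(2,0)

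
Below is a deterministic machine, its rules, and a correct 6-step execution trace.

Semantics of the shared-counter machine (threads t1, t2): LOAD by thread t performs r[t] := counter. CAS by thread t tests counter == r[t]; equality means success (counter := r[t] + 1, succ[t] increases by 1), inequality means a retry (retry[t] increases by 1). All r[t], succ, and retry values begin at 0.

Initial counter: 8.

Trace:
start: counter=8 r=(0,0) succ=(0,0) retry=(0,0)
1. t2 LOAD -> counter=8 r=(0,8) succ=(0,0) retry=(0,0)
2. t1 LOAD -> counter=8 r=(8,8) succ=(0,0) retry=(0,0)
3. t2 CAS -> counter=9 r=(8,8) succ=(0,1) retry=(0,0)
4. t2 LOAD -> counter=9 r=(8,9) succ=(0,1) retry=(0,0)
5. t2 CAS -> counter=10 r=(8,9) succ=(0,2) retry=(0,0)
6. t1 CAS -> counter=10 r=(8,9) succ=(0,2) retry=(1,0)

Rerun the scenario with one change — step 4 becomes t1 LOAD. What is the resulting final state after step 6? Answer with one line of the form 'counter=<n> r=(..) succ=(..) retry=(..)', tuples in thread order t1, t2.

counter=10 r=(9,8) succ=(1,1) retry=(0,1)

(re-executing from step 4 with the substitution; state before step 4: counter=9 r=(8,8) succ=(0,1) retry=(0,0))
4. t1 LOAD -> counter=9 r=(9,8) succ=(0,1) retry=(0,0)
5. t2 CAS -> counter=9 r=(9,8) succ=(0,1) retry=(0,1)
6. t1 CAS -> counter=10 r=(9,8) succ=(1,1) retry=(0,1)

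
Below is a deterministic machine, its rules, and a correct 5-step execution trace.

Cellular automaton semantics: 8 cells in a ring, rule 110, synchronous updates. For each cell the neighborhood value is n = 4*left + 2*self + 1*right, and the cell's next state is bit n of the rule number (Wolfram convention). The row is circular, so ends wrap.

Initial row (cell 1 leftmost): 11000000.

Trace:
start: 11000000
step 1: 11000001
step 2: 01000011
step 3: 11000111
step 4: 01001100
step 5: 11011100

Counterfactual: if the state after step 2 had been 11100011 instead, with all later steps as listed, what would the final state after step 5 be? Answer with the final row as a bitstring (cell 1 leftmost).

11111010

state after step 2 := 11100011
step 3: 00100110
step 4: 01101110
step 5: 11111010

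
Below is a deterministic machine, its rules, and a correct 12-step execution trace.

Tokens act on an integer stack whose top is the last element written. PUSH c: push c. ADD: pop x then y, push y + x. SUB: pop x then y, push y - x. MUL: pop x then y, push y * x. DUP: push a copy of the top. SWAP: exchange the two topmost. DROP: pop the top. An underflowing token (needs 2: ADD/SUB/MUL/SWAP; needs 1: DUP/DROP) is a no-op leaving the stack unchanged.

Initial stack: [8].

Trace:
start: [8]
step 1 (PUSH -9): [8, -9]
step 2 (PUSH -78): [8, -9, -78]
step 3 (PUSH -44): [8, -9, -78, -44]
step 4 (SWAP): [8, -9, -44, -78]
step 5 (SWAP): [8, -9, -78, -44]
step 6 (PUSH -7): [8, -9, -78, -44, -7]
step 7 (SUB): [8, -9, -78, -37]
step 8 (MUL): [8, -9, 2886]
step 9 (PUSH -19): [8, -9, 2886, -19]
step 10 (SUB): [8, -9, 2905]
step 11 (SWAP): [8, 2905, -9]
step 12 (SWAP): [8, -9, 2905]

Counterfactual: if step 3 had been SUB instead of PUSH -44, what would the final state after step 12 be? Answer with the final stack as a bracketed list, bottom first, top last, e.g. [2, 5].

(re-executing from step 3 with the substitution; state before step 3: [8, -9, -78])
step 3 (SUB): [8, 69]
step 4 (SWAP): [69, 8]
step 5 (SWAP): [8, 69]
step 6 (PUSH -7): [8, 69, -7]
step 7 (SUB): [8, 76]
step 8 (MUL): [608]
step 9 (PUSH -19): [608, -19]
step 10 (SUB): [627]
step 11 (SWAP): [627]
step 12 (SWAP): [627]

[627]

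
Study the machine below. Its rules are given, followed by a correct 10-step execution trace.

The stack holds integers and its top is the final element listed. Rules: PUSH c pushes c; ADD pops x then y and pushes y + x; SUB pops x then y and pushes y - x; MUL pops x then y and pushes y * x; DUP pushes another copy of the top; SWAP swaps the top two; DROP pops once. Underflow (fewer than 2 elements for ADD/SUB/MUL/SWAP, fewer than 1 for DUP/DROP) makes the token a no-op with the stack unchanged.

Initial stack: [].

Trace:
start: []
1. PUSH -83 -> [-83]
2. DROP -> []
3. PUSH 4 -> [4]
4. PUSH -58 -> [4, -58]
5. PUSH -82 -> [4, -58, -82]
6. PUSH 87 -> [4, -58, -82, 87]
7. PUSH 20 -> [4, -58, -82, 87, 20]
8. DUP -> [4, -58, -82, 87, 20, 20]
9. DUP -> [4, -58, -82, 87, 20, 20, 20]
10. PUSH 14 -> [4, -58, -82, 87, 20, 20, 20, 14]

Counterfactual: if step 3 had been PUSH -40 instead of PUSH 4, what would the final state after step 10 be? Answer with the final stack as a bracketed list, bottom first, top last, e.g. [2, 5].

[-40, -58, -82, 87, 20, 20, 20, 14]

(re-executing from step 3 with the substitution; state before step 3: [])
3. PUSH -40 -> [-40]
4. PUSH -58 -> [-40, -58]
5. PUSH -82 -> [-40, -58, -82]
6. PUSH 87 -> [-40, -58, -82, 87]
7. PUSH 20 -> [-40, -58, -82, 87, 20]
8. DUP -> [-40, -58, -82, 87, 20, 20]
9. DUP -> [-40, -58, -82, 87, 20, 20, 20]
10. PUSH 14 -> [-40, -58, -82, 87, 20, 20, 20, 14]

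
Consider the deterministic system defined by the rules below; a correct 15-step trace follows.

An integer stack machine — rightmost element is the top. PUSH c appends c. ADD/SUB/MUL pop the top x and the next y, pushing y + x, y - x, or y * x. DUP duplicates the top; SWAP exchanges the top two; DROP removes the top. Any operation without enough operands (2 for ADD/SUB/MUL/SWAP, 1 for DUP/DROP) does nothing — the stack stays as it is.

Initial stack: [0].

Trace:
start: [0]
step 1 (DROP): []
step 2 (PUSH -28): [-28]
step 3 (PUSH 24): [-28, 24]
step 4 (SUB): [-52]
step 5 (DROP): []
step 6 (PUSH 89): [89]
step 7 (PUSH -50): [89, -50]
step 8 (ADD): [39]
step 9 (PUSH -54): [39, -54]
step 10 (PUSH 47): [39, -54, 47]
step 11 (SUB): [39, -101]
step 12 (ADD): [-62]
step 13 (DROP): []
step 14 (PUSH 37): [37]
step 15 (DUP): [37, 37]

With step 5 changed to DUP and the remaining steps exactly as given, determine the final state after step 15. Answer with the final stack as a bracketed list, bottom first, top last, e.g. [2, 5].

(re-executing from step 5 with the substitution; state before step 5: [-52])
step 5 (DUP): [-52, -52]
step 6 (PUSH 89): [-52, -52, 89]
step 7 (PUSH -50): [-52, -52, 89, -50]
step 8 (ADD): [-52, -52, 39]
step 9 (PUSH -54): [-52, -52, 39, -54]
step 10 (PUSH 47): [-52, -52, 39, -54, 47]
step 11 (SUB): [-52, -52, 39, -101]
step 12 (ADD): [-52, -52, -62]
step 13 (DROP): [-52, -52]
step 14 (PUSH 37): [-52, -52, 37]
step 15 (DUP): [-52, -52, 37, 37]

[-52, -52, 37, 37]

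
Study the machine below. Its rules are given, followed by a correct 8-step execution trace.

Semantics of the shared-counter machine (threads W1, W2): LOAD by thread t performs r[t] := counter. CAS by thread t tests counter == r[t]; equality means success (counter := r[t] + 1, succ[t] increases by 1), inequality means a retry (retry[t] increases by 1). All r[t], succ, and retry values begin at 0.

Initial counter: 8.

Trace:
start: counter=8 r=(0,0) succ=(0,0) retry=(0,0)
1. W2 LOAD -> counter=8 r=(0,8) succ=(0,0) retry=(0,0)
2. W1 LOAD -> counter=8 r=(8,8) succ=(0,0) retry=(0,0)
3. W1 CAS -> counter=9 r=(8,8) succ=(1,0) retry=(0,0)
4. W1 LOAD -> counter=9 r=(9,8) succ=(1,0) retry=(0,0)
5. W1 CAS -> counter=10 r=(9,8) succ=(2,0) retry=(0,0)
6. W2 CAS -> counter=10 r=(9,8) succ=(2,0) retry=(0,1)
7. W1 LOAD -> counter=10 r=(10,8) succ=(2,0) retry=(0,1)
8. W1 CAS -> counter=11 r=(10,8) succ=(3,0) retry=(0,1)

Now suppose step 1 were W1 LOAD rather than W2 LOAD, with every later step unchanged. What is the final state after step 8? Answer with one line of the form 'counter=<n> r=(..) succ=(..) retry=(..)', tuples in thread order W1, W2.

counter=11 r=(10,0) succ=(3,0) retry=(0,1)

(re-executing from step 1 with the substitution; state before step 1: counter=8 r=(0,0) succ=(0,0) retry=(0,0))
1. W1 LOAD -> counter=8 r=(8,0) succ=(0,0) retry=(0,0)
2. W1 LOAD -> counter=8 r=(8,0) succ=(0,0) retry=(0,0)
3. W1 CAS -> counter=9 r=(8,0) succ=(1,0) retry=(0,0)
4. W1 LOAD -> counter=9 r=(9,0) succ=(1,0) retry=(0,0)
5. W1 CAS -> counter=10 r=(9,0) succ=(2,0) retry=(0,0)
6. W2 CAS -> counter=10 r=(9,0) succ=(2,0) retry=(0,1)
7. W1 LOAD -> counter=10 r=(10,0) succ=(2,0) retry=(0,1)
8. W1 CAS -> counter=11 r=(10,0) succ=(3,0) retry=(0,1)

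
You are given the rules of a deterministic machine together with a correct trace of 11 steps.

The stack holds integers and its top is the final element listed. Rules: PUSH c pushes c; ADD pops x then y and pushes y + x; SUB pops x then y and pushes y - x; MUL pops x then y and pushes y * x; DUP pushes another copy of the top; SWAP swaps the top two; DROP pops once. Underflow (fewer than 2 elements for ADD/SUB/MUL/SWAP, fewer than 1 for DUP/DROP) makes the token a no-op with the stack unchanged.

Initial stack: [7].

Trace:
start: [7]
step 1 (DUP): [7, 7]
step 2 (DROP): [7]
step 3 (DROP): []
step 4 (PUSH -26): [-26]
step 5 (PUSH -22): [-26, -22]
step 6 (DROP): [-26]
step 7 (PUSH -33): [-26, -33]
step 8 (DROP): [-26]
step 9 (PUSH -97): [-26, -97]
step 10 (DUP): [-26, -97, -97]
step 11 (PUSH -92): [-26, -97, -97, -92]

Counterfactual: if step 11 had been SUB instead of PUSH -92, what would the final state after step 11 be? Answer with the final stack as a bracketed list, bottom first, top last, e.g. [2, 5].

(re-executing from step 11 with the substitution; state before step 11: [-26, -97, -97])
step 11 (SUB): [-26, 0]

[-26, 0]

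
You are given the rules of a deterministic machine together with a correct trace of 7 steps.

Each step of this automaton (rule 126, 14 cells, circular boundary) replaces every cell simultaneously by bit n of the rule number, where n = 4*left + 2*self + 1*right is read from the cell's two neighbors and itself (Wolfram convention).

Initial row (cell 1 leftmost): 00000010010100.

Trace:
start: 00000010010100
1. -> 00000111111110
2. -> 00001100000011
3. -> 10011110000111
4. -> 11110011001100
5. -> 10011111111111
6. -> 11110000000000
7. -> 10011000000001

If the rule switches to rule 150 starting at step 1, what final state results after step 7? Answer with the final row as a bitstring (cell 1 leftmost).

00110100001111

(re-executing steps 1..7 under rule 150; state before step 1: 00000010010100)
1. -> 00000111110110
2. -> 00001011100001
3. -> 10011001010011
4. -> 01100111011101
5. -> 00011010001001
6. -> 10100011011111
7. -> 00110100001111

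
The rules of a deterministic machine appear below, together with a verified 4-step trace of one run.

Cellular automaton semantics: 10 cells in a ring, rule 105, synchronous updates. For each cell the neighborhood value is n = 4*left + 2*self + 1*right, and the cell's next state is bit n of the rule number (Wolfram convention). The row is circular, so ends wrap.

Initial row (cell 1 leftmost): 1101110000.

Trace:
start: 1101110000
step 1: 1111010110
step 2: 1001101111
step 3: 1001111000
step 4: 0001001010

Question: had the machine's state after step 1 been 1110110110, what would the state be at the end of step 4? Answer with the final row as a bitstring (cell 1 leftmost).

state after step 1 := 1110110110
step 2: 1011111111
step 3: 1110000000
step 4: 1010111110

1010111110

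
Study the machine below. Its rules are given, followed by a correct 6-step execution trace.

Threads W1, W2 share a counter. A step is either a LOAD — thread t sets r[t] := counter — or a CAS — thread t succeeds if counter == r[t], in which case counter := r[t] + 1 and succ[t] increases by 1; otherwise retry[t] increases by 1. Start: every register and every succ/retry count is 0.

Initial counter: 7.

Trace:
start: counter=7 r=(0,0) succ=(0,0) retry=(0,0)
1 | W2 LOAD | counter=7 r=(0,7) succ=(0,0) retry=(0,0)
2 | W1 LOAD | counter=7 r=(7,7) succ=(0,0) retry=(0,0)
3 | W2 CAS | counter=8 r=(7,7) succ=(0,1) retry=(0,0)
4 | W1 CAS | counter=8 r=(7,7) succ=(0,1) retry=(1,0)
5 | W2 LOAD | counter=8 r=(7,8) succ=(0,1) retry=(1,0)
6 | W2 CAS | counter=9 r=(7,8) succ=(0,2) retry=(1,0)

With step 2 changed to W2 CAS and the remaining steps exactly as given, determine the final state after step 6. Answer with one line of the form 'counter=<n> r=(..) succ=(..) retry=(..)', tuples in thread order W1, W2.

(re-executing from step 2 with the substitution; state before step 2: counter=7 r=(0,7) succ=(0,0) retry=(0,0))
2 | W2 CAS | counter=8 r=(0,7) succ=(0,1) retry=(0,0)
3 | W2 CAS | counter=8 r=(0,7) succ=(0,1) retry=(0,1)
4 | W1 CAS | counter=8 r=(0,7) succ=(0,1) retry=(1,1)
5 | W2 LOAD | counter=8 r=(0,8) succ=(0,1) retry=(1,1)
6 | W2 CAS | counter=9 r=(0,8) succ=(0,2) retry=(1,1)

counter=9 r=(0,8) succ=(0,2) retry=(1,1)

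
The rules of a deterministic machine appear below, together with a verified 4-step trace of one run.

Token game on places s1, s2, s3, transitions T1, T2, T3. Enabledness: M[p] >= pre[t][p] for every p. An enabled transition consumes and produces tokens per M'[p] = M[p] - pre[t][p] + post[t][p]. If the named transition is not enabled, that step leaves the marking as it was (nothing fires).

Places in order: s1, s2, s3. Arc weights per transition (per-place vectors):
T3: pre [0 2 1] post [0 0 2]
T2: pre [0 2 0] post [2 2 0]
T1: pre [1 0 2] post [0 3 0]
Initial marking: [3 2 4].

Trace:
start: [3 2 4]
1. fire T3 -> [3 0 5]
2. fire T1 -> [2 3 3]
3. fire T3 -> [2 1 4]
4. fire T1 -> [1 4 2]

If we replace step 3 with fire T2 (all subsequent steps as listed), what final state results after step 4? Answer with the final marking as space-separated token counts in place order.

3 6 1

(re-executing from step 3 with the substitution; state before step 3: [2 3 3])
3. fire T2 -> [4 3 3]
4. fire T1 -> [3 6 1]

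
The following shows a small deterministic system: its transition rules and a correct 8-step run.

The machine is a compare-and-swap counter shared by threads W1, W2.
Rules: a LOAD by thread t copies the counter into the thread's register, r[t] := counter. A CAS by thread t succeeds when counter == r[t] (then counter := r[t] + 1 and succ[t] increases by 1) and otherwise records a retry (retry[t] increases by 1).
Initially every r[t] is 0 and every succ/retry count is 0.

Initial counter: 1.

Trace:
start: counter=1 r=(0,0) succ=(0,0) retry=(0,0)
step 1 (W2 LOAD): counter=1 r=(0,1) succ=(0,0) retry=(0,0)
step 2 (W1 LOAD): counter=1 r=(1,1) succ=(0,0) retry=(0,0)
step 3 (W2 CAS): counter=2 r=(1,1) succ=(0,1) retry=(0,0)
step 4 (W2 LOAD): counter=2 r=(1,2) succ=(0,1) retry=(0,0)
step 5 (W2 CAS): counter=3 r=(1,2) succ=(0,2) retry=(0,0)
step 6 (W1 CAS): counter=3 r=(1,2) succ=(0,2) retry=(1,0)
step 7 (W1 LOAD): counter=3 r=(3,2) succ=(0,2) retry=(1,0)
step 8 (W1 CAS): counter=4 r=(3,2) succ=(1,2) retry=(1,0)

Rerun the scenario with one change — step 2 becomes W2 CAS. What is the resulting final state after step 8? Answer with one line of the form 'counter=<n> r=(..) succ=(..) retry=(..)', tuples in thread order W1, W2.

(re-executing from step 2 with the substitution; state before step 2: counter=1 r=(0,1) succ=(0,0) retry=(0,0))
step 2 (W2 CAS): counter=2 r=(0,1) succ=(0,1) retry=(0,0)
step 3 (W2 CAS): counter=2 r=(0,1) succ=(0,1) retry=(0,1)
step 4 (W2 LOAD): counter=2 r=(0,2) succ=(0,1) retry=(0,1)
step 5 (W2 CAS): counter=3 r=(0,2) succ=(0,2) retry=(0,1)
step 6 (W1 CAS): counter=3 r=(0,2) succ=(0,2) retry=(1,1)
step 7 (W1 LOAD): counter=3 r=(3,2) succ=(0,2) retry=(1,1)
step 8 (W1 CAS): counter=4 r=(3,2) succ=(1,2) retry=(1,1)

counter=4 r=(3,2) succ=(1,2) retry=(1,1)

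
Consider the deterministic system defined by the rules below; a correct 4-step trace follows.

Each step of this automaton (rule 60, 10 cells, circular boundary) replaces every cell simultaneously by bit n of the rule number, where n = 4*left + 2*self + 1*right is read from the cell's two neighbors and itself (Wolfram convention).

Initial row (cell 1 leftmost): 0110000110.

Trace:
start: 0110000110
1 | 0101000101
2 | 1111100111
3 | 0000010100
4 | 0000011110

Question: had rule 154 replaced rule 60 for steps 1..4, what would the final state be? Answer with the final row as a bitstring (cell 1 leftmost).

(re-executing steps 1..4 under rule 154; state before step 1: 0110000110)
1 | 1101001101
2 | 1000111001
3 | 0101110111
4 | 0001100110

0001100110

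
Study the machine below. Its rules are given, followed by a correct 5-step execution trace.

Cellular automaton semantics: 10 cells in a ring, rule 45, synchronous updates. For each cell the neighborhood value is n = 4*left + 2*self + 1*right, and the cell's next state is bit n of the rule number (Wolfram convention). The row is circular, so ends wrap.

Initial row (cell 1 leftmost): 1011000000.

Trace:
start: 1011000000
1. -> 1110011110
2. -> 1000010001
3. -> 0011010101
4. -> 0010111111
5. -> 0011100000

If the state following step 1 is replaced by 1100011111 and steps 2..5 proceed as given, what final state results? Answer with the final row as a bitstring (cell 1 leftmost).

state after step 1 := 1100011111
2. -> 0001010000
3. -> 1101110111
4. -> 0011001100
5. -> 1010001001

1010001001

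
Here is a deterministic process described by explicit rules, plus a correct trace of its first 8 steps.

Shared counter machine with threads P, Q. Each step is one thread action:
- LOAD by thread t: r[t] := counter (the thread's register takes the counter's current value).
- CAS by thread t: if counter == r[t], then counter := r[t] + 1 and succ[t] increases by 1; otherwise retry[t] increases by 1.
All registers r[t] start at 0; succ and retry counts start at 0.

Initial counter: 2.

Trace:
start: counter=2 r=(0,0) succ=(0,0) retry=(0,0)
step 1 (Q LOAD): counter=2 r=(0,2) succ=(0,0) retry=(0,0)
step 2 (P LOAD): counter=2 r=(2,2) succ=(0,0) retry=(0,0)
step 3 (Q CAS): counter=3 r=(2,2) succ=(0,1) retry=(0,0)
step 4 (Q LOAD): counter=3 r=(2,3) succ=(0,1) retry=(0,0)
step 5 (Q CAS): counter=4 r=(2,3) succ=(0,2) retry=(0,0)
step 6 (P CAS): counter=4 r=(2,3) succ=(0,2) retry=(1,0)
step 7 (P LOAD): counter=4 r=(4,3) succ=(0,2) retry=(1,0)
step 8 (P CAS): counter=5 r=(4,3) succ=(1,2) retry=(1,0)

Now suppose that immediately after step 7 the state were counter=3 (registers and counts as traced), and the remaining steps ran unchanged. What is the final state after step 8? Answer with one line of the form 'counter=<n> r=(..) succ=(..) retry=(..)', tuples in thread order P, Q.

state after step 7 := counter=3 r=(4,3) succ=(0,2) retry=(1,0)
step 8 (P CAS): counter=3 r=(4,3) succ=(0,2) retry=(2,0)

counter=3 r=(4,3) succ=(0,2) retry=(2,0)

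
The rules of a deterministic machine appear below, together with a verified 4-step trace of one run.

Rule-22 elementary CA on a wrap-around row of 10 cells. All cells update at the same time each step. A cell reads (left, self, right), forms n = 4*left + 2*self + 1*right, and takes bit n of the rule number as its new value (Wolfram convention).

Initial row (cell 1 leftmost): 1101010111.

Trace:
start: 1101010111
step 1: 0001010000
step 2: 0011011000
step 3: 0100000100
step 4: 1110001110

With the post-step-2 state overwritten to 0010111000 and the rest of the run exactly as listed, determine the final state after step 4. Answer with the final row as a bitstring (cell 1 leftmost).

state after step 2 := 0010111000
step 3: 0110000100
step 4: 1001001110

1001001110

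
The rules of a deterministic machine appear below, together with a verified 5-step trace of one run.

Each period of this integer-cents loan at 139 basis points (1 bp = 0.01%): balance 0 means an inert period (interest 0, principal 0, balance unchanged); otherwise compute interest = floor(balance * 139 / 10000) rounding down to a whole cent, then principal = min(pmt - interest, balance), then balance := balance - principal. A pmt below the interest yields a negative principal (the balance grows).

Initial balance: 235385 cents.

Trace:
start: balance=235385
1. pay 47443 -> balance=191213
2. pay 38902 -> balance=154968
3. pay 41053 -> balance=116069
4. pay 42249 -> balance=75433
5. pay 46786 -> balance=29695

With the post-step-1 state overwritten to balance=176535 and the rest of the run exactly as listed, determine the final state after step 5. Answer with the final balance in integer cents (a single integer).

14183

state after step 1 := balance=176535
2. pay 38902 -> balance=140086
3. pay 41053 -> balance=100980
4. pay 42249 -> balance=60134
5. pay 46786 -> balance=14183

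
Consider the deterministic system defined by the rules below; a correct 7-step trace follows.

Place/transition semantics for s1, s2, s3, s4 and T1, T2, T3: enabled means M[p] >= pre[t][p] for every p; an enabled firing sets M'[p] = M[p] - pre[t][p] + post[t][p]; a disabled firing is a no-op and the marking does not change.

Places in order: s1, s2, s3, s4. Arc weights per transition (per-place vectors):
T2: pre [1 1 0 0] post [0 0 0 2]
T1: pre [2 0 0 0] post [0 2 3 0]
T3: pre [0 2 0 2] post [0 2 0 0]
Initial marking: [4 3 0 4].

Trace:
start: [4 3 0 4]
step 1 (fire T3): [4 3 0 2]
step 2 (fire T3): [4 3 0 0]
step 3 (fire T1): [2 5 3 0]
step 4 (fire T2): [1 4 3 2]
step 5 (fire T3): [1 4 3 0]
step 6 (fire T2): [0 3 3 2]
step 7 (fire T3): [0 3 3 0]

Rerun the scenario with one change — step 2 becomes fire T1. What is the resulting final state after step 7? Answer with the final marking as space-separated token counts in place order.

0 7 6 0

(re-executing from step 2 with the substitution; state before step 2: [4 3 0 2])
step 2 (fire T1): [2 5 3 2]
step 3 (fire T1): [0 7 6 2]
step 4 (fire T2): [0 7 6 2]
step 5 (fire T3): [0 7 6 0]
step 6 (fire T2): [0 7 6 0]
step 7 (fire T3): [0 7 6 0]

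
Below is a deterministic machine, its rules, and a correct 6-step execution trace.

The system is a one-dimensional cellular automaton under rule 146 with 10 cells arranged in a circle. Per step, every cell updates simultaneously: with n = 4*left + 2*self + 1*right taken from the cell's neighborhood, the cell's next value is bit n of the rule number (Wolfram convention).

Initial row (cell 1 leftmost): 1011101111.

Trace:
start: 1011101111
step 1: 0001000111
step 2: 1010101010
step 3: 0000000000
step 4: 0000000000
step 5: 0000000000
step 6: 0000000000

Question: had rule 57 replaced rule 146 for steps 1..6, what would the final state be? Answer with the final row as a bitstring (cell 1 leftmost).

1001101010

(re-executing steps 1..6 under rule 57; state before step 1: 1011101111)
step 1: 0110011000
step 2: 0101010111
step 3: 1010101100
step 4: 0101011010
step 5: 0010110101
step 6: 1001101010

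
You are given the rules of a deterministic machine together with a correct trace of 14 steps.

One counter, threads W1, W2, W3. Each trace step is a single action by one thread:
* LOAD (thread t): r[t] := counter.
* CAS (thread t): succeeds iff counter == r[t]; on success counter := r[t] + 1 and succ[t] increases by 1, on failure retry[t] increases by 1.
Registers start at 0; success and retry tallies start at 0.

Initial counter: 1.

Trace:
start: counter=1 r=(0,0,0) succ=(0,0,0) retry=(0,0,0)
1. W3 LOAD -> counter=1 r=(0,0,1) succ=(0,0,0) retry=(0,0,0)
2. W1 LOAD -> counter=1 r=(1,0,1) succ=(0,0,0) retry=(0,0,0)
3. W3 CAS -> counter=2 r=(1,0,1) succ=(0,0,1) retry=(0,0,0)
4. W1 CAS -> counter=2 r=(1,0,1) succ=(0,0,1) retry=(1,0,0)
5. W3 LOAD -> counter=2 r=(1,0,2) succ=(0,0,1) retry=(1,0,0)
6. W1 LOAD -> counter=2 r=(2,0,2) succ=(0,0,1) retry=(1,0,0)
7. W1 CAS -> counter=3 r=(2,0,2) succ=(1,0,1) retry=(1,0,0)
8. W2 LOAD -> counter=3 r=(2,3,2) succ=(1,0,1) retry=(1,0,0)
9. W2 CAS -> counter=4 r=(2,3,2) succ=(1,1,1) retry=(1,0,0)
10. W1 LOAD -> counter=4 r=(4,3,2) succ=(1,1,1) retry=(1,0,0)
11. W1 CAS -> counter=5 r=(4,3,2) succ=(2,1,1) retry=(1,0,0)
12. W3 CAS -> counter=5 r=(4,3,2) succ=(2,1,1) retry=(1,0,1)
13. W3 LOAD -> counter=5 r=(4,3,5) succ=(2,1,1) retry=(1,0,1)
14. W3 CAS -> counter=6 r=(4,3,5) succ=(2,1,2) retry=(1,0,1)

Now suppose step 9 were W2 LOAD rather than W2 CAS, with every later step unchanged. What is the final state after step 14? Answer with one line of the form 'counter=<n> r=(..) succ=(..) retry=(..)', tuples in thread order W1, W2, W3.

counter=5 r=(3,3,4) succ=(2,0,2) retry=(1,0,1)

(re-executing from step 9 with the substitution; state before step 9: counter=3 r=(2,3,2) succ=(1,0,1) retry=(1,0,0))
9. W2 LOAD -> counter=3 r=(2,3,2) succ=(1,0,1) retry=(1,0,0)
10. W1 LOAD -> counter=3 r=(3,3,2) succ=(1,0,1) retry=(1,0,0)
11. W1 CAS -> counter=4 r=(3,3,2) succ=(2,0,1) retry=(1,0,0)
12. W3 CAS -> counter=4 r=(3,3,2) succ=(2,0,1) retry=(1,0,1)
13. W3 LOAD -> counter=4 r=(3,3,4) succ=(2,0,1) retry=(1,0,1)
14. W3 CAS -> counter=5 r=(3,3,4) succ=(2,0,2) retry=(1,0,1)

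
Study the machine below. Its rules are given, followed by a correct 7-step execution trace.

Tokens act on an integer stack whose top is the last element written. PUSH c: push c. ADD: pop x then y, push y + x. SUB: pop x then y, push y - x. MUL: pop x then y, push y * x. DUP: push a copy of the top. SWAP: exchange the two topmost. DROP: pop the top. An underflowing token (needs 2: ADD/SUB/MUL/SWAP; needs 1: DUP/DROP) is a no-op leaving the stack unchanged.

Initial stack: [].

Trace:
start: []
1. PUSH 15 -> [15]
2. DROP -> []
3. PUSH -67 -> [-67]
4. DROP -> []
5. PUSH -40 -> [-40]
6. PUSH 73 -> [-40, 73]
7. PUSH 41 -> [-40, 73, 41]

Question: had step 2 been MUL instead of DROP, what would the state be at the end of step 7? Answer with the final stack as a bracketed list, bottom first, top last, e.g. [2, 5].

(re-executing from step 2 with the substitution; state before step 2: [15])
2. MUL -> [15]
3. PUSH -67 -> [15, -67]
4. DROP -> [15]
5. PUSH -40 -> [15, -40]
6. PUSH 73 -> [15, -40, 73]
7. PUSH 41 -> [15, -40, 73, 41]

[15, -40, 73, 41]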